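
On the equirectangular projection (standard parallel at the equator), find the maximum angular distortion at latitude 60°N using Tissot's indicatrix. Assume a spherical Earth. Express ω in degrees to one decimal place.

38.9°

Plate carrée maps x = Rλ, y = Rφ. The meridian scale is h = 1 and the parallel scale is k = 1/cos φ = sec φ.
At 60°: h = 1.000, k = 2.000; principal scales a = 2.000, b = 1.000.
sin(ω/2) = (a − b)/(a + b) = 1.0000/3.000 = 0.3333, so ω = 2 arcsin(0.3333) ≈ 38.9°.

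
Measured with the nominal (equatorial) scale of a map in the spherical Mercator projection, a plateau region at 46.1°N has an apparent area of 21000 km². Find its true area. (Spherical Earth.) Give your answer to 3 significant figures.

10100 km²

For Mercator, h = k = sec φ (a conformal cylindrical projection has a single point scale, 1/cos φ).
Areal scale = k² = sec²φ = 1/cos²(46.1°) = 1/0.6934² = 2.080.
True area = apparent / (areal scale) = 21000 / 2.080 ≈ 10100 km².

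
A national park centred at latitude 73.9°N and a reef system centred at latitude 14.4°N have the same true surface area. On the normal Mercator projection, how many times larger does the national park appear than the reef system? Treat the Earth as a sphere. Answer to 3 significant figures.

12.2

On Mercator, area is exaggerated by sec²φ = 1/cos²φ.
At 73.9°: sec²(73.9°) = 1/0.2773² = 13.00.
At 14.4°: sec²(14.4°) = 1/0.9686² = 1.066.
Ratio = 13.00/1.066 = cos²(14.4°)/cos²(73.9°) ≈ 12.2.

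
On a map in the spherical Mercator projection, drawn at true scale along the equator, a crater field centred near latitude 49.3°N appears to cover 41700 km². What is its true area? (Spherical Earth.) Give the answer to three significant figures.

For Mercator, h = k = sec φ (a conformal cylindrical projection has a single point scale, 1/cos φ).
Areal scale = k² = sec²φ = 1/cos²(49.3°) = 1/0.6521² = 2.352.
True area = apparent / (areal scale) = 41700 / 2.352 ≈ 17700 km².

17700 km²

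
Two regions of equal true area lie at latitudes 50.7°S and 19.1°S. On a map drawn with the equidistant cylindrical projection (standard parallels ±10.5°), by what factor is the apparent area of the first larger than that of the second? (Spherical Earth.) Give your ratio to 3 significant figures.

With standard parallel φ₀ = 10.5°, the equirectangular projection gives x = Rλ cos φ₀, y = Rφ, so h = 1 and k = cos 10.5° / cos φ.
Areal scale at 50.7°: h·k = 1.000 × 1.552 = 1.552.
Areal scale at 19.1°: h·k = 1.000 × 1.041 = 1.041.
Ratio = 1.552/1.041 ≈ 1.49.

1.49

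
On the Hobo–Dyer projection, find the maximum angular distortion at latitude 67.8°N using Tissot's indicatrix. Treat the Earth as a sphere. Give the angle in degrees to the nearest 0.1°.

78.1°

The Hobo–Dyer projection is cylindrical equal-area with φ₀ = 37.5°. A cylindrical equal-area projection with standard parallel φ₀ has meridian scale h = cos φ / cos φ₀ and parallel scale k = cos φ₀ / cos φ (so areas are preserved, h·k = 1).
At 67.8°: h = 0.4763, k = 2.100; principal scales a = 2.100, b = 0.4763.
sin(ω/2) = (a − b)/(a + b) = 1.623/2.576 = 0.6302, so ω = 2 arcsin(0.6302) ≈ 78.1°.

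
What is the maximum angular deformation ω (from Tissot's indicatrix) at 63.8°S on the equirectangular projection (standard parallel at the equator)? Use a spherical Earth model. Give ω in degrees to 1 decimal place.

45.6°

For the equirectangular projection with φ₀ = 0 (plate carrée), h = 1 along meridians and k = sec φ along parallels.
At 63.8°: h = 1.000, k = 2.265; principal scales a = 2.265, b = 1.000.
sin(ω/2) = (a − b)/(a + b) = 1.265/3.265 = 0.3874, so ω = 2 arcsin(0.3874) ≈ 45.6°.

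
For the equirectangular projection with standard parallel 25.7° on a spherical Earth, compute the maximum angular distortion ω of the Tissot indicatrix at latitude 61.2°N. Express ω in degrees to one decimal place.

In the equirectangular projection with standard parallel φ₀ = 25.7° (x = Rλ cos φ₀, y = Rφ), meridians are true-scale (h = 1) and the parallel scale is k = cos φ₀ / cos φ.
At 61.2°: h = 1.000, k = 1.870; principal scales a = 1.870, b = 1.000.
sin(ω/2) = (a − b)/(a + b) = 0.8704/2.870 = 0.3032, so ω = 2 arcsin(0.3032) ≈ 35.3°.

35.3°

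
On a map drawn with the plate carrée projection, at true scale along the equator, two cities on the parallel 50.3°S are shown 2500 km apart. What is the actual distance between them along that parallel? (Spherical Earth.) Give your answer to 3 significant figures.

Plate carrée maps x = Rλ, y = Rφ. The meridian scale is h = 1 and the parallel scale is k = 1/cos φ = sec φ.
Along the parallel at 50.3°, map distances are exaggerated by k = sec 50.3° = 1.566.
True distance = 2500 / 1.566 = 2500 × cos 50.3° ≈ 1600 km.

1600 km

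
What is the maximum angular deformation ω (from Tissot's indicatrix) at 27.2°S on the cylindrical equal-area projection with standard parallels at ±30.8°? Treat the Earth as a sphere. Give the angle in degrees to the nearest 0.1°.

4.0°

A cylindrical equal-area projection with standard parallel φ₀ has meridian scale h = cos φ / cos φ₀ and parallel scale k = cos φ₀ / cos φ (so areas are preserved, h·k = 1).
At 27.2°: h = 1.035, k = 0.9658; principal scales a = 1.035, b = 0.9658.
sin(ω/2) = (a − b)/(a + b) = 0.06970/2.001 = 0.03483, so ω = 2 arcsin(0.03483) ≈ 4.0°.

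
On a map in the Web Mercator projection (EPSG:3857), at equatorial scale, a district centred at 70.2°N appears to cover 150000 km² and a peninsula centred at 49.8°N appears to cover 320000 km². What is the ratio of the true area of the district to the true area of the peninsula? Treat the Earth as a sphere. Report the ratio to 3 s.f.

0.129

Since Mercator area scale is 1/cos²φ, the true area equals the apparent area multiplied by cos²φ.
True area of district: 150000 × cos²(70.2°) = 150000 × 0.1147 = 17210 km².
True area of peninsula: 320000 × cos²(49.8°) = 320000 × 0.4166 = 133300 km².
Ratio = 17210 / 133300 ≈ 0.129.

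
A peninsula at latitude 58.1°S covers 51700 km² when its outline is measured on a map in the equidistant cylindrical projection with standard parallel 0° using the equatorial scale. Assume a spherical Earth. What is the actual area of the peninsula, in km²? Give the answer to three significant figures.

27300 km²

In the plate carrée (x = Rλ, y = Rφ), meridians are true-scale (h = 1) and parallels are stretched by k = sec φ.
Areal scale = h·k = 1 × sec φ; at 58.1°, h = 1.000, k = 1.892, so h·k = 1.892.
True area = apparent / (areal scale) = 51700 / 1.892 ≈ 27300 km².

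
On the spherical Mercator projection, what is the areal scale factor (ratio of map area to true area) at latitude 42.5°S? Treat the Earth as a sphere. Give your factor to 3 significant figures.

Mercator is conformal, so the point scale is isotropic: h = k = sec φ = 1/cos φ.
Areal scale = k² = sec²φ = 1/cos²(42.5°) = 1/0.7373² = 1.840.

1.84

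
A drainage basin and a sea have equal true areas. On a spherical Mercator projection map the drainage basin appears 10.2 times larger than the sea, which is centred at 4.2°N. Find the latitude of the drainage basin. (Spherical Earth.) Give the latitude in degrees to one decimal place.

71.8°

Mercator areal scale is sec²φ, so apparent-area ratio = sec²φ₁ / sec²φ₂ = cos²φ₂ / cos²φ₁.
cos²φ₂ / cos²φ₁ = 10.2  ⇒  cos φ₁ = cos 4.2° / √10.2 = 0.9973/3.194 = 0.3123.
φ₁ = arccos(0.3123) ≈ 71.8°.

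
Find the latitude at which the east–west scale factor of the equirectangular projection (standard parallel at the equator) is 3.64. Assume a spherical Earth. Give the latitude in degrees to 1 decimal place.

74.1°

Plate carrée: h = 1, k = sec φ along parallels.
sec φ = 3.64  ⇒  cos φ = 0.2747  ⇒  φ ≈ 74.1°.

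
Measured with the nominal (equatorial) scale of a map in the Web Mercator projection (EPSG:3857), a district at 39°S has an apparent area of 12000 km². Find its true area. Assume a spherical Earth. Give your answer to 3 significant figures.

The Mercator projection is conformal; its linear scale factor is the same in every direction and equals sec φ = 1/cos φ.
Areal scale = k² = sec²φ = 1/cos²(39°) = 1/0.7771² = 1.656.
True area = apparent / (areal scale) = 12000 / 1.656 ≈ 7250 km².

7250 km²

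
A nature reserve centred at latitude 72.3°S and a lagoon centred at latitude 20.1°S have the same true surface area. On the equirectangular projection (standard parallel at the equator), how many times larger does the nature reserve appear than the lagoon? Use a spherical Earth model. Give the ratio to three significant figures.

3.09

For the equirectangular projection with φ₀ = 0 (plate carrée), h = 1 along meridians and k = sec φ along parallels.
Areal scale at 72.3°: h·k = 1.000 × 3.289 = 3.289.
Areal scale at 20.1°: h·k = 1.000 × 1.065 = 1.065.
Ratio = 3.289/1.065 ≈ 3.09.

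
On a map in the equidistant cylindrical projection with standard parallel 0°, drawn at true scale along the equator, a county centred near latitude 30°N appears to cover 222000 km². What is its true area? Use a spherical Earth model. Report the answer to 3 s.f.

In the plate carrée (x = Rλ, y = Rφ), meridians are true-scale (h = 1) and parallels are stretched by k = sec φ.
Areal scale = h·k = 1 × sec φ; at 30°, h = 1.000, k = 1.155, so h·k = 1.155.
True area = apparent / (areal scale) = 222000 / 1.155 ≈ 192000 km².

192000 km²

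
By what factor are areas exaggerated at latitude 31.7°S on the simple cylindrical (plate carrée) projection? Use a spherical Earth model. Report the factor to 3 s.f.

In the plate carrée (x = Rλ, y = Rφ), meridians are true-scale (h = 1) and parallels are stretched by k = sec φ.
Areal scale = h·k = 1 × sec φ; at 31.7°, h = 1.000, k = 1.175, so h·k = 1.175.

1.18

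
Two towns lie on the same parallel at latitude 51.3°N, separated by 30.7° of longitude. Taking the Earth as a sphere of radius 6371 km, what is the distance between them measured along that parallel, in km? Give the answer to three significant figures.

Arc length along a parallel = R cos φ · Δλ (with Δλ in radians).
= 6371 × cos 51.3° × (30.7° × π/180) = 6371 × 0.6252 × 0.5358 ≈ 2130 km.

2130 km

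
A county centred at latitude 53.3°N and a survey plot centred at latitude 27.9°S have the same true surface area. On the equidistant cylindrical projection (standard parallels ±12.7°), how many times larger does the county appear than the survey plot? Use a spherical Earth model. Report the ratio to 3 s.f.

1.48

In the equirectangular projection with standard parallel φ₀ = 12.7° (x = Rλ cos φ₀, y = Rφ), meridians are true-scale (h = 1) and the parallel scale is k = cos φ₀ / cos φ.
Areal scale at 53.3°: h·k = 1.000 × 1.632 = 1.632.
Areal scale at 27.9°: h·k = 1.000 × 1.104 = 1.104.
Ratio = 1.632/1.104 ≈ 1.48.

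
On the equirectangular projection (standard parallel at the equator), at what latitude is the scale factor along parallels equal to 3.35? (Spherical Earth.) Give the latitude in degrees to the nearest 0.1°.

Plate carrée: h = 1, k = sec φ along parallels.
sec φ = 3.35  ⇒  cos φ = 0.2985  ⇒  φ ≈ 72.6°.

72.6°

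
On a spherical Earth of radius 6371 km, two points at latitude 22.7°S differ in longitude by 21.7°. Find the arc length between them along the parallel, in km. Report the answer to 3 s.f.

2230 km

Arc length along a parallel = R cos φ · Δλ (with Δλ in radians).
= 6371 × cos 22.7° × (21.7° × π/180) = 6371 × 0.9225 × 0.3787 ≈ 2230 km.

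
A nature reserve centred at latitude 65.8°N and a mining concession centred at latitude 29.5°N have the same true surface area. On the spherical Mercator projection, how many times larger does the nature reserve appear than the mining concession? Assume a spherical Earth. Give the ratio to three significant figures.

4.51

Mercator is conformal with k = sec φ, so areal scale = k² = sec²φ.
At 65.8°: sec²(65.8°) = 1/0.4099² = 5.951.
At 29.5°: sec²(29.5°) = 1/0.8704² = 1.320.
Ratio = 5.951/1.320 = cos²(29.5°)/cos²(65.8°) ≈ 4.51.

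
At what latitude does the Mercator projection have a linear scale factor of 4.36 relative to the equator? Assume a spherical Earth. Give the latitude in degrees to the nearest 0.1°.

Mercator scale is k = sec φ = 1/cos φ.
1/cos φ = 4.36  ⇒  cos φ = 0.2294  ⇒  φ = arccos(0.2294) ≈ 76.7°.

76.7°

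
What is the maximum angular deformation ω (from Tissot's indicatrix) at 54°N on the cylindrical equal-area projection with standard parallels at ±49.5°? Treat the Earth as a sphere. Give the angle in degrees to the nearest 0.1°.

Cylindrical equal-area (φ₀ = 49.5°): h = cos φ / cos 49.5° along meridians, k = cos 49.5° / cos φ along parallels; h·k = 1.
At 54°: h = 0.9051, k = 1.105; principal scales a = 1.105, b = 0.9051.
sin(ω/2) = (a − b)/(a + b) = 0.1999/2.010 = 0.09943, so ω = 2 arcsin(0.09943) ≈ 11.4°.

11.4°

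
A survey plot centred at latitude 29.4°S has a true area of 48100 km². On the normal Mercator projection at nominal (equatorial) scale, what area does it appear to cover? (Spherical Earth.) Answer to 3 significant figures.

63400 km²

For Mercator, h = k = sec φ (a conformal cylindrical projection has a single point scale, 1/cos φ).
Areal scale = k² = sec²φ = 1/cos²(29.4°) = 1/0.8712² = 1.317.
Apparent area = 48100 × 1.317 ≈ 63400 km².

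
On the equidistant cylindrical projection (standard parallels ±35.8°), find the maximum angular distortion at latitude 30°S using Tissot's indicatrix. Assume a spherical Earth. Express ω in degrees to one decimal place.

The equidistant cylindrical projection with φ₀ = 35.8° has h = 1 (meridians true) and k = cos φ₀ / cos φ along parallels.
At 30°: h = 1.000, k = 0.9365; principal scales a = 1.000, b = 0.9365.
sin(ω/2) = (a − b)/(a + b) = 0.06346/1.937 = 0.03277, so ω = 2 arcsin(0.03277) ≈ 3.8°.

3.8°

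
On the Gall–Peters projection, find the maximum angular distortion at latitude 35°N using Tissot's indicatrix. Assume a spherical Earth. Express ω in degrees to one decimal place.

16.8°

Gall–Peters is a cylindrical equal-area projection with standard parallels at ±45°. Cylindrical equal-area (φ₀ = 45°): h = cos φ / cos 45° along meridians, k = cos 45° / cos φ along parallels; h·k = 1.
At 35°: h = 1.158, k = 0.8632; principal scales a = 1.158, b = 0.8632.
sin(ω/2) = (a − b)/(a + b) = 0.2952/2.022 = 0.1460, so ω = 2 arcsin(0.1460) ≈ 16.8°.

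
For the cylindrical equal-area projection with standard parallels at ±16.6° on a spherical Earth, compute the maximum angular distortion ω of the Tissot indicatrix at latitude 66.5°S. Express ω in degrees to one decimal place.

For cylindrical equal-area with standard parallel φ₀, h = cos φ / cos φ₀ and k = cos φ₀ / cos φ, so h·k = 1.
At 66.5°: h = 0.4161, k = 2.403; principal scales a = 2.403, b = 0.4161.
sin(ω/2) = (a − b)/(a + b) = 1.987/2.819 = 0.7048, so ω = 2 arcsin(0.7048) ≈ 89.6°.

89.6°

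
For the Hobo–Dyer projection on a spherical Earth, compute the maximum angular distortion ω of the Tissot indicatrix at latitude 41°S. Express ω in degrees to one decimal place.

Hobo–Dyer is a cylindrical equal-area projection with standard parallels at ±37.5°. Cylindrical equal-area (φ₀ = 37.5°): h = cos φ / cos 37.5° along meridians, k = cos 37.5° / cos φ along parallels; h·k = 1.
At 41°: h = 0.9513, k = 1.051; principal scales a = 1.051, b = 0.9513.
sin(ω/2) = (a − b)/(a + b) = 0.09991/2.002 = 0.04989, so ω = 2 arcsin(0.04989) ≈ 5.7°.

5.7°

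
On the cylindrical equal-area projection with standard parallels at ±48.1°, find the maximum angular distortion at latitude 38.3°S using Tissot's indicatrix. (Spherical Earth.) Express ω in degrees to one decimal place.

A cylindrical equal-area projection with standard parallel φ₀ has meridian scale h = cos φ / cos φ₀ and parallel scale k = cos φ₀ / cos φ (so areas are preserved, h·k = 1).
At 38.3°: h = 1.175, k = 0.8510; principal scales a = 1.175, b = 0.8510.
sin(ω/2) = (a − b)/(a + b) = 0.3241/2.026 = 0.1600, so ω = 2 arcsin(0.1600) ≈ 18.4°.

18.4°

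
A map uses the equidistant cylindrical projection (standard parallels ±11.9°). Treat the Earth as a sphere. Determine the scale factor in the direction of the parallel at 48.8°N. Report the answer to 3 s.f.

In the equirectangular projection with standard parallel φ₀ = 11.9° (x = Rλ cos φ₀, y = Rφ), meridians are true-scale (h = 1) and the parallel scale is k = cos φ₀ / cos φ.
k = cos 11.9° / cos 48.8° = 0.9785/0.6587 = 1.486.

1.49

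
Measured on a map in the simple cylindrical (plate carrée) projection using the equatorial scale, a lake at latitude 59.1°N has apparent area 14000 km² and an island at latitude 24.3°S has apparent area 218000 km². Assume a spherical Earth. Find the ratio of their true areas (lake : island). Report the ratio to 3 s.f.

On the plate carrée, areal scale = h·k = 1 × sec φ, so true area = apparent × cos φ.
True area of lake: 14000 × cos(59.1°) = 14000 × 0.5135 = 7190 km².
True area of island: 218000 × cos(24.3°) = 218000 × 0.9114 = 198700 km².
Ratio = 7190 / 198700 ≈ 0.0362.

0.0362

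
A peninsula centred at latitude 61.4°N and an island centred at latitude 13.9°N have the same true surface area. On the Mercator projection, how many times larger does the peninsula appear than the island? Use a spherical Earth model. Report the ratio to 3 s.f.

Mercator is conformal with k = sec φ, so areal scale = k² = sec²φ.
At 61.4°: sec²(61.4°) = 1/0.4787² = 4.364.
At 13.9°: sec²(13.9°) = 1/0.9707² = 1.061.
Ratio = 4.364/1.061 = cos²(13.9°)/cos²(61.4°) ≈ 4.11.

4.11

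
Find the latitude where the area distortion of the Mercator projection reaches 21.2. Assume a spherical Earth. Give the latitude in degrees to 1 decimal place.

77.5°

Mercator areal scale is sec²φ.
sec²φ = 21.2  ⇒  cos²φ = 0.04717  ⇒  cos φ = 0.2172.
φ = arccos(0.2172) ≈ 77.5°.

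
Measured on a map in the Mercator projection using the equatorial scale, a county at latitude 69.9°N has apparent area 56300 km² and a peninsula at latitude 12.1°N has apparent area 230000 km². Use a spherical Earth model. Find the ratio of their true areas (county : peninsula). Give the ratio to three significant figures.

Since Mercator area scale is 1/cos²φ, the true area equals the apparent area multiplied by cos²φ.
True area of county: 56300 × cos²(69.9°) = 56300 × 0.1181 = 6649 km².
True area of peninsula: 230000 × cos²(12.1°) = 230000 × 0.9561 = 219900 km².
Ratio = 6649 / 219900 ≈ 0.0302.

0.0302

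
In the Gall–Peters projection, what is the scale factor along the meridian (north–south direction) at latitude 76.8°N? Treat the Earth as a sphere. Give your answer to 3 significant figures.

0.323

Gall–Peters is a cylindrical equal-area projection with standard parallels at ±45°. For cylindrical equal-area with standard parallel φ₀, h = cos φ / cos φ₀ and k = cos φ₀ / cos φ, so h·k = 1.
h = cos 76.8° / cos 45° = 0.2284/0.7071 = 0.3229.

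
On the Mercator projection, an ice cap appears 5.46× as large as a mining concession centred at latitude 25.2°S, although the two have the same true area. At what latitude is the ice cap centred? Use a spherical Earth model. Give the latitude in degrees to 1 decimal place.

Mercator areal scale is sec²φ, so apparent-area ratio = sec²φ₁ / sec²φ₂ = cos²φ₂ / cos²φ₁.
cos²φ₂ / cos²φ₁ = 5.46  ⇒  cos φ₁ = cos 25.2° / √5.46 = 0.9048/2.337 = 0.3872.
φ₁ = arccos(0.3872) ≈ 67.2°.

67.2°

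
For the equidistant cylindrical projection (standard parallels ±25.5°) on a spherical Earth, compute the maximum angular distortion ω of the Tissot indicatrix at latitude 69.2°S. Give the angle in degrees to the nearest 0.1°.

51.6°

The equidistant cylindrical projection with φ₀ = 25.5° has h = 1 (meridians true) and k = cos φ₀ / cos φ along parallels.
At 69.2°: h = 1.000, k = 2.542; principal scales a = 2.542, b = 1.000.
sin(ω/2) = (a − b)/(a + b) = 1.542/3.542 = 0.4353, so ω = 2 arcsin(0.4353) ≈ 51.6°.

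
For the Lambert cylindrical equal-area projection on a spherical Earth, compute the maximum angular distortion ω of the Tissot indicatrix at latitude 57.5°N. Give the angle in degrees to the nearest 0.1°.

67.0°

The Lambert cylindrical equal-area projection is the cylindrical equal-area projection with its standard parallel at the equator (φ₀ = 0). A cylindrical equal-area projection with standard parallel φ₀ has meridian scale h = cos φ / cos φ₀ and parallel scale k = cos φ₀ / cos φ (so areas are preserved, h·k = 1).
At 57.5°: h = 0.5373, k = 1.861; principal scales a = 1.861, b = 0.5373.
sin(ω/2) = (a − b)/(a + b) = 1.324/2.398 = 0.5520, so ω = 2 arcsin(0.5520) ≈ 67.0°.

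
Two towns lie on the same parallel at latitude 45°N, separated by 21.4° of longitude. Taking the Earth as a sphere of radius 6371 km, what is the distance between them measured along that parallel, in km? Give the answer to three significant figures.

Arc length along a parallel = R cos φ · Δλ (with Δλ in radians).
= 6371 × cos 45° × (21.4° × π/180) = 6371 × 0.7071 × 0.3735 ≈ 1680 km.

1680 km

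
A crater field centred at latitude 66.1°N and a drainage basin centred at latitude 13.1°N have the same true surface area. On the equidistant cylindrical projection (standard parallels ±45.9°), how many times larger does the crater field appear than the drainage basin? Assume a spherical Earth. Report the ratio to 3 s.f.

2.40

The equidistant cylindrical projection with φ₀ = 45.9° has h = 1 (meridians true) and k = cos φ₀ / cos φ along parallels.
Areal scale at 66.1°: h·k = 1.000 × 1.718 = 1.718.
Areal scale at 13.1°: h·k = 1.000 × 0.7145 = 0.7145.
Ratio = 1.718/0.7145 ≈ 2.40.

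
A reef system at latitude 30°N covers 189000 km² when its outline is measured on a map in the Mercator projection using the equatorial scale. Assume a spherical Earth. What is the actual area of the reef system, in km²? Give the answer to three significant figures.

142000 km²

Mercator is conformal, so the point scale is isotropic: h = k = sec φ = 1/cos φ.
Areal scale = k² = sec²φ = 1/cos²(30°) = 1/0.8660² = 1.333.
True area = apparent / (areal scale) = 189000 / 1.333 ≈ 142000 km².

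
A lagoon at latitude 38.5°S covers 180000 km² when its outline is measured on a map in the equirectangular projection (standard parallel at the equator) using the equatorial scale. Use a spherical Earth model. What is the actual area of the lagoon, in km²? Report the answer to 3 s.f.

141000 km²

In the plate carrée (x = Rλ, y = Rφ), meridians are true-scale (h = 1) and parallels are stretched by k = sec φ.
Areal scale = h·k = 1 × sec φ; at 38.5°, h = 1.000, k = 1.278, so h·k = 1.278.
True area = apparent / (areal scale) = 180000 / 1.278 ≈ 141000 km².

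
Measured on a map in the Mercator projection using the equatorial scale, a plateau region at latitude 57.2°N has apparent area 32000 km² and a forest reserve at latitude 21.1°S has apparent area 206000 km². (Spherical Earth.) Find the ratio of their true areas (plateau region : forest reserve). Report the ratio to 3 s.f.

Since Mercator area scale is 1/cos²φ, the true area equals the apparent area multiplied by cos²φ.
True area of plateau region: 32000 × cos²(57.2°) = 32000 × 0.2934 = 9390 km².
True area of forest reserve: 206000 × cos²(21.1°) = 206000 × 0.8704 = 179300 km².
Ratio = 9390 / 179300 ≈ 0.0524.

0.0524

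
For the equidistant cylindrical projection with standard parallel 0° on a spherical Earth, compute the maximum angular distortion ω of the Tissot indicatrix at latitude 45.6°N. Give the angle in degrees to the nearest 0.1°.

20.4°

For the equirectangular projection with φ₀ = 0 (plate carrée), h = 1 along meridians and k = sec φ along parallels.
At 45.6°: h = 1.000, k = 1.429; principal scales a = 1.429, b = 1.000.
sin(ω/2) = (a − b)/(a + b) = 0.4293/2.429 = 0.1767, so ω = 2 arcsin(0.1767) ≈ 20.4°.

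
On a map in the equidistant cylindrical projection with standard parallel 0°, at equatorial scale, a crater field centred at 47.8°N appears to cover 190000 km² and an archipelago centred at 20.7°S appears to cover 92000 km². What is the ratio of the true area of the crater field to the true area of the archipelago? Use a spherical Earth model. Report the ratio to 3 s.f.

1.48

On the plate carrée, areal scale = h·k = 1 × sec φ, so true area = apparent × cos φ.
True area of crater field: 190000 × cos(47.8°) = 190000 × 0.6717 = 127600 km².
True area of archipelago: 92000 × cos(20.7°) = 92000 × 0.9354 = 86060 km².
Ratio = 127600 / 86060 ≈ 1.48.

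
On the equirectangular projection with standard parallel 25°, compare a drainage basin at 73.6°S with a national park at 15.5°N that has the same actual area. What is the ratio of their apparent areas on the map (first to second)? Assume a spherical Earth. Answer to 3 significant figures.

In the equirectangular projection with standard parallel φ₀ = 25° (x = Rλ cos φ₀, y = Rφ), meridians are true-scale (h = 1) and the parallel scale is k = cos φ₀ / cos φ.
Areal scale at 73.6°: h·k = 1.000 × 3.210 = 3.210.
Areal scale at 15.5°: h·k = 1.000 × 0.9405 = 0.9405.
Ratio = 3.210/0.9405 ≈ 3.41.

3.41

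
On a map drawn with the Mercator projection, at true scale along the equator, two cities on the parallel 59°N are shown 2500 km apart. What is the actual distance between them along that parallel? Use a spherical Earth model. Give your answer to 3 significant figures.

1290 km

Mercator is conformal, so the point scale is isotropic: h = k = sec φ = 1/cos φ.
Along the parallel at 59°, map distances are exaggerated by k = sec 59° = 1.942.
True distance = 2500 / 1.942 = 2500 × cos 59° ≈ 1290 km.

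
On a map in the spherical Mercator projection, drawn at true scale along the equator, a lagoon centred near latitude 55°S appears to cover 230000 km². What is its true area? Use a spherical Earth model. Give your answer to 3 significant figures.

For Mercator, h = k = sec φ (a conformal cylindrical projection has a single point scale, 1/cos φ).
Areal scale = k² = sec²φ = 1/cos²(55°) = 1/0.5736² = 3.040.
True area = apparent / (areal scale) = 230000 / 3.040 ≈ 75700 km².

75700 km²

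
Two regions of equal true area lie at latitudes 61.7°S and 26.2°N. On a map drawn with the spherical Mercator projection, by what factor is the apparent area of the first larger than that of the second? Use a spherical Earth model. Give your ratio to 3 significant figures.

Mercator is conformal with k = sec φ, so areal scale = k² = sec²φ.
At 61.7°: sec²(61.7°) = 1/0.4741² = 4.449.
At 26.2°: sec²(26.2°) = 1/0.8973² = 1.242.
Ratio = 4.449/1.242 = cos²(26.2°)/cos²(61.7°) ≈ 3.58.

3.58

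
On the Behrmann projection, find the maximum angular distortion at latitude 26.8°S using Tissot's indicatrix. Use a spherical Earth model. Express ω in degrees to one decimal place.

The Behrmann projection is cylindrical equal-area with φ₀ = 30°. Cylindrical equal-area (φ₀ = 30°): h = cos φ / cos 30° along meridians, k = cos 30° / cos φ along parallels; h·k = 1.
At 26.8°: h = 1.031, k = 0.9702; principal scales a = 1.031, b = 0.9702.
sin(ω/2) = (a − b)/(a + b) = 0.06043/2.001 = 0.03020, so ω = 2 arcsin(0.03020) ≈ 3.5°.

3.5°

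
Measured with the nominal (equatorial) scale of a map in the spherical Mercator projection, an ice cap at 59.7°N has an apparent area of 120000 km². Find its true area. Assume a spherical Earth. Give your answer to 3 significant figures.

The Mercator projection is conformal; its linear scale factor is the same in every direction and equals sec φ = 1/cos φ.
Areal scale = k² = sec²φ = 1/cos²(59.7°) = 1/0.5045² = 3.929.
True area = apparent / (areal scale) = 120000 / 3.929 ≈ 30500 km².

30500 km²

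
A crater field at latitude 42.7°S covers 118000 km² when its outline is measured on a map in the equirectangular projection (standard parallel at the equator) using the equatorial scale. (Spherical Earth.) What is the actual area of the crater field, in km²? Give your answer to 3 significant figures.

86700 km²

For the equirectangular projection with φ₀ = 0 (plate carrée), h = 1 along meridians and k = sec φ along parallels.
Areal scale = h·k = 1 × sec φ; at 42.7°, h = 1.000, k = 1.361, so h·k = 1.361.
True area = apparent / (areal scale) = 118000 / 1.361 ≈ 86700 km².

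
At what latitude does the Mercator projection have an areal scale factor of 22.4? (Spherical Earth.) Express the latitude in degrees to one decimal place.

77.8°

Mercator areal scale is sec²φ.
sec²φ = 22.4  ⇒  cos²φ = 0.04464  ⇒  cos φ = 0.2113.
φ = arccos(0.2113) ≈ 77.8°.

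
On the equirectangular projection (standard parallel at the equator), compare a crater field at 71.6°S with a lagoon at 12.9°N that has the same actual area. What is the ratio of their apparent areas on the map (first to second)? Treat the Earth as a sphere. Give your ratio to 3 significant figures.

In the plate carrée (x = Rλ, y = Rφ), meridians are true-scale (h = 1) and parallels are stretched by k = sec φ.
Areal scale at 71.6°: h·k = 1.000 × 3.168 = 3.168.
Areal scale at 12.9°: h·k = 1.000 × 1.026 = 1.026.
Ratio = 3.168/1.026 ≈ 3.09.

3.09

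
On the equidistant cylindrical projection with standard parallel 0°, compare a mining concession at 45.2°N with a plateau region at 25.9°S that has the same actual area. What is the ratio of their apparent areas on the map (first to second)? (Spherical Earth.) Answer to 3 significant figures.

1.28

For the equirectangular projection with φ₀ = 0 (plate carrée), h = 1 along meridians and k = sec φ along parallels.
Areal scale at 45.2°: h·k = 1.000 × 1.419 = 1.419.
Areal scale at 25.9°: h·k = 1.000 × 1.112 = 1.112.
Ratio = 1.419/1.112 ≈ 1.28.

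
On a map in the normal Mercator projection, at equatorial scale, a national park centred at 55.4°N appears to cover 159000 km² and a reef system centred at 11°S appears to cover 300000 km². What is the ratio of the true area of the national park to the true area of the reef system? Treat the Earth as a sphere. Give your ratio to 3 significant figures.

Mercator's areal exaggeration is sec²φ; hence true area = (apparent area) · cos²φ.
True area of national park: 159000 × cos²(55.4°) = 159000 × 0.3224 = 51270 km².
True area of reef system: 300000 × cos²(11°) = 300000 × 0.9636 = 289100 km².
Ratio = 51270 / 289100 ≈ 0.177.

0.177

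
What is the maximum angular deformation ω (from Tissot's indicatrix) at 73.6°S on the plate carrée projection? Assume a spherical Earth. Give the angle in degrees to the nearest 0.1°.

In the plate carrée (x = Rλ, y = Rφ), meridians are true-scale (h = 1) and parallels are stretched by k = sec φ.
At 73.6°: h = 1.000, k = 3.542; principal scales a = 3.542, b = 1.000.
sin(ω/2) = (a − b)/(a + b) = 2.542/4.542 = 0.5596, so ω = 2 arcsin(0.5596) ≈ 68.1°.

68.1°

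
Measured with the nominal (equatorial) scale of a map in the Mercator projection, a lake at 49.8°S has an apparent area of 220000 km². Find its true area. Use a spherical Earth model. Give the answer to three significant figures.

Mercator is conformal, so the point scale is isotropic: h = k = sec φ = 1/cos φ.
Areal scale = k² = sec²φ = 1/cos²(49.8°) = 1/0.6455² = 2.400.
True area = apparent / (areal scale) = 220000 / 2.400 ≈ 91700 km².

91700 km²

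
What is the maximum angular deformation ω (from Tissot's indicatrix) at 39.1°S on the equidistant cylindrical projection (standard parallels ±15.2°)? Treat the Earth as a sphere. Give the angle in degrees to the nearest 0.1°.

12.5°

With standard parallel φ₀ = 15.2°, the equirectangular projection gives x = Rλ cos φ₀, y = Rφ, so h = 1 and k = cos 15.2° / cos φ.
At 39.1°: h = 1.000, k = 1.244; principal scales a = 1.244, b = 1.000.
sin(ω/2) = (a − b)/(a + b) = 0.2435/2.244 = 0.1085, so ω = 2 arcsin(0.1085) ≈ 12.5°.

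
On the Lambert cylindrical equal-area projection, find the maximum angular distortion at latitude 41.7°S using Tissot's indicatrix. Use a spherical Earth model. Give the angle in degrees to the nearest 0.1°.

The Lambert cylindrical equal-area projection is the cylindrical equal-area projection with its standard parallel at the equator (φ₀ = 0). Cylindrical equal-area (φ₀ = 0°): h = cos φ / cos 0° along meridians, k = cos 0° / cos φ along parallels; h·k = 1.
At 41.7°: h = 0.7466, k = 1.339; principal scales a = 1.339, b = 0.7466.
sin(ω/2) = (a − b)/(a + b) = 0.5927/2.086 = 0.2841, so ω = 2 arcsin(0.2841) ≈ 33.0°.

33.0°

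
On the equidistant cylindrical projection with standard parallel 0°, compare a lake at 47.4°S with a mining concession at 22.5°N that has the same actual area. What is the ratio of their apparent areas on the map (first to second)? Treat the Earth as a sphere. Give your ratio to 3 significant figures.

1.36

For the equirectangular projection with φ₀ = 0 (plate carrée), h = 1 along meridians and k = sec φ along parallels.
Areal scale at 47.4°: h·k = 1.000 × 1.477 = 1.477.
Areal scale at 22.5°: h·k = 1.000 × 1.082 = 1.082.
Ratio = 1.477/1.082 ≈ 1.36.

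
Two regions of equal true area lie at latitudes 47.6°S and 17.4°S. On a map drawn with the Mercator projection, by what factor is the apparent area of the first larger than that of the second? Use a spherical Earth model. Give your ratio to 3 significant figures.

2.00

Mercator areal scale is sec²φ.
At 47.6°: sec²(47.6°) = 1/0.6743² = 2.199.
At 17.4°: sec²(17.4°) = 1/0.9542² = 1.098.
Ratio = 2.199/1.098 = cos²(17.4°)/cos²(47.6°) ≈ 2.00.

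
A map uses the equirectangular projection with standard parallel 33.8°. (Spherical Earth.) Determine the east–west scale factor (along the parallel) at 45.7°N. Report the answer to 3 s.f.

In the equirectangular projection with standard parallel φ₀ = 33.8° (x = Rλ cos φ₀, y = Rφ), meridians are true-scale (h = 1) and the parallel scale is k = cos φ₀ / cos φ.
k = cos 33.8° / cos 45.7° = 0.8310/0.6984 = 1.190.

1.19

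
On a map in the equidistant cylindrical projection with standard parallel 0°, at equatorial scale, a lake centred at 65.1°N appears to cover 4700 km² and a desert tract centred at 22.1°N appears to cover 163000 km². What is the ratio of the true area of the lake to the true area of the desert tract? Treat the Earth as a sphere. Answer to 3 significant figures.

0.0131

Plate carrée has h = 1 and k = sec φ, giving areal scale sec φ; true area = (apparent area) · cos φ.
True area of lake: 4700 × cos(65.1°) = 4700 × 0.4210 = 1979 km².
True area of desert tract: 163000 × cos(22.1°) = 163000 × 0.9265 = 151000 km².
Ratio = 1979 / 151000 ≈ 0.0131.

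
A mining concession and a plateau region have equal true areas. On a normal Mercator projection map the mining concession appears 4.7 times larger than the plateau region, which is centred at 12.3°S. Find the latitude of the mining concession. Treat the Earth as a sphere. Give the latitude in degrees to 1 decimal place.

63.2°

On Mercator, (apparent₁)/(apparent₂) = sec²φ₁ / sec²φ₂ when true areas are equal.
cos²φ₂ / cos²φ₁ = 4.7  ⇒  cos φ₁ = cos 12.3° / √4.7 = 0.9770/2.168 = 0.4507.
φ₁ = arccos(0.4507) ≈ 63.2°.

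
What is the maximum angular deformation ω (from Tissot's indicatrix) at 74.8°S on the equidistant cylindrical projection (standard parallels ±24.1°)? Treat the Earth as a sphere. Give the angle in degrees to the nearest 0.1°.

The equidistant cylindrical projection with φ₀ = 24.1° has h = 1 (meridians true) and k = cos φ₀ / cos φ along parallels.
At 74.8°: h = 1.000, k = 3.482; principal scales a = 3.482, b = 1.000.
sin(ω/2) = (a − b)/(a + b) = 2.482/4.482 = 0.5537, so ω = 2 arcsin(0.5537) ≈ 67.2°.

67.2°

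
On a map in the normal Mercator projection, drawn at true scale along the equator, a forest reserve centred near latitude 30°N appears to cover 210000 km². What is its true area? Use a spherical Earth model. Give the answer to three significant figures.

The Mercator projection is conformal; its linear scale factor is the same in every direction and equals sec φ = 1/cos φ.
Areal scale = k² = sec²φ = 1/cos²(30°) = 1/0.8660² = 1.333.
True area = apparent / (areal scale) = 210000 / 1.333 ≈ 158000 km².

158000 km²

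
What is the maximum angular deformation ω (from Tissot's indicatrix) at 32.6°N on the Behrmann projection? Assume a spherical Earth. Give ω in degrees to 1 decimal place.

3.2°

The Behrmann projection is cylindrical equal-area with φ₀ = 30°. Cylindrical equal-area (φ₀ = 30°): h = cos φ / cos 30° along meridians, k = cos 30° / cos φ along parallels; h·k = 1.
At 32.6°: h = 0.9728, k = 1.028; principal scales a = 1.028, b = 0.9728.
sin(ω/2) = (a − b)/(a + b) = 0.05520/2.001 = 0.02759, so ω = 2 arcsin(0.02759) ≈ 3.2°.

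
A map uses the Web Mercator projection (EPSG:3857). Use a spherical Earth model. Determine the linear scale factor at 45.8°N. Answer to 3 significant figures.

1.43

The Mercator projection is conformal; its linear scale factor is the same in every direction and equals sec φ = 1/cos φ.
k = 1/cos 45.8° = 1/0.6972 = 1.434.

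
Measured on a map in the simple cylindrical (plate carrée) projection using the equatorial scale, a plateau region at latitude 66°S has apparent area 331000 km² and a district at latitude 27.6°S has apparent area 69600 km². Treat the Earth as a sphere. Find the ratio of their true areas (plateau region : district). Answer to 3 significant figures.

2.18

On the plate carrée, areal scale = h·k = 1 × sec φ, so true area = apparent × cos φ.
True area of plateau region: 331000 × cos(66°) = 331000 × 0.4067 = 134600 km².
True area of district: 69600 × cos(27.6°) = 69600 × 0.8862 = 61680 km².
Ratio = 134600 / 61680 ≈ 2.18.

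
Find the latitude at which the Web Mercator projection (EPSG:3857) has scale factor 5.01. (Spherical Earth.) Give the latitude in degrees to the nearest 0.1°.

78.5°

Mercator scale is k = sec φ = 1/cos φ.
1/cos φ = 5.01  ⇒  cos φ = 0.1996  ⇒  φ = arccos(0.1996) ≈ 78.5°.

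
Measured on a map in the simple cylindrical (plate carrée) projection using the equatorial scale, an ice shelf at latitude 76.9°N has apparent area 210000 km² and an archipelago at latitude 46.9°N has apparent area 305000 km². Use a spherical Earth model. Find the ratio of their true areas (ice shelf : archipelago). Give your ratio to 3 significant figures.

0.228

Plate carrée has h = 1 and k = sec φ, giving areal scale sec φ; true area = (apparent area) · cos φ.
True area of ice shelf: 210000 × cos(76.9°) = 210000 × 0.2267 = 47600 km².
True area of archipelago: 305000 × cos(46.9°) = 305000 × 0.6833 = 208400 km².
Ratio = 47600 / 208400 ≈ 0.228.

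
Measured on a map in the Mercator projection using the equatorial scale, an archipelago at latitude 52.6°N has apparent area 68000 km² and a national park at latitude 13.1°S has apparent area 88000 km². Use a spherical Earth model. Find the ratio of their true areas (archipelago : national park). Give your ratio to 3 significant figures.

Mercator's areal exaggeration is sec²φ; hence true area = (apparent area) · cos²φ.
True area of archipelago: 68000 × cos²(52.6°) = 68000 × 0.3689 = 25090 km².
True area of national park: 88000 × cos²(13.1°) = 88000 × 0.9486 = 83480 km².
Ratio = 25090 / 83480 ≈ 0.301.

0.301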